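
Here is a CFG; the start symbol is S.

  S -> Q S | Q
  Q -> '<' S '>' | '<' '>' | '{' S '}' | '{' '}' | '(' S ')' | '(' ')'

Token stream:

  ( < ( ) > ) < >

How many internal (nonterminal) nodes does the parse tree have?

[S [Q ( [S [Q < [S [Q ( )]] >]] )] [S [Q < >]]]

8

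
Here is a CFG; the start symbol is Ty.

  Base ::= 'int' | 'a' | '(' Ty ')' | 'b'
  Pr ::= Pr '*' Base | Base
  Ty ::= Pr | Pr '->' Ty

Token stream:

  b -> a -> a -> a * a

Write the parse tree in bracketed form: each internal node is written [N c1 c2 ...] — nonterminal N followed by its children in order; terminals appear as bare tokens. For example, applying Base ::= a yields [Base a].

[Ty [Pr [Base b]] -> [Ty [Pr [Base a]] -> [Ty [Pr [Base a]] -> [Ty [Pr [Pr [Base a]] * [Base a]]]]]]

Ty
Pr -> Ty
Base -> Ty
b -> Ty
b -> Pr -> Ty
b -> Base -> Ty
b -> a -> Ty
b -> a -> Pr -> Ty
b -> a -> Base -> Ty
b -> a -> a -> Ty
b -> a -> a -> Pr
b -> a -> a -> Pr * Base
b -> a -> a -> Base * Base
b -> a -> a -> a * Base
b -> a -> a -> a * a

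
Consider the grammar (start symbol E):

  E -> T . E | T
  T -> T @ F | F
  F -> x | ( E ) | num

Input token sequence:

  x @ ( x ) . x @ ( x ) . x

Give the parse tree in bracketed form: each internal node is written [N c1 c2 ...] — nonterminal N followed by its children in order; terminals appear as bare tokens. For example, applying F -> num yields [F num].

[E [T [T [F x]] @ [F ( [E [T [F x]]] )]] . [E [T [T [F x]] @ [F ( [E [T [F x]]] )]] . [E [T [F x]]]]]

E
T . E
T @ F . E
F @ F . E
x @ F . E
x @ ( E ) . E
x @ ( T ) . E
x @ ( F ) . E
x @ ( x ) . E
x @ ( x ) . T . E
x @ ( x ) . T @ F . E
x @ ( x ) . F @ F . E
x @ ( x ) . x @ F . E
x @ ( x ) . x @ ( E ) . E
x @ ( x ) . x @ ( T ) . E
x @ ( x ) . x @ ( F ) . E
x @ ( x ) . x @ ( x ) . E
x @ ( x ) . x @ ( x ) . T
x @ ( x ) . x @ ( x ) . F
x @ ( x ) . x @ ( x ) . x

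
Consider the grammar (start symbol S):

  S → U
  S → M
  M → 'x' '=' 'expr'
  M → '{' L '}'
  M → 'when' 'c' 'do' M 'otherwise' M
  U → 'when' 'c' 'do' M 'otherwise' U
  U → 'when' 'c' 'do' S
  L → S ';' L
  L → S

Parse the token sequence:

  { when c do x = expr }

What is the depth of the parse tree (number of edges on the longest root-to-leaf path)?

7

[S [M { [L [S [U when c do [S [M x = expr]]]]] }]]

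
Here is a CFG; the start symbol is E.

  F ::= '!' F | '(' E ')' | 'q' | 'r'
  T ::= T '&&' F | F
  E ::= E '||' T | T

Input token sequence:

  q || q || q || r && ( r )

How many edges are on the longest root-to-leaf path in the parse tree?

6

[E [E [E [E [T [F q]]] || [T [F q]]] || [T [F q]]] || [T [T [F r]] && [F ( [E [T [F r]]] )]]]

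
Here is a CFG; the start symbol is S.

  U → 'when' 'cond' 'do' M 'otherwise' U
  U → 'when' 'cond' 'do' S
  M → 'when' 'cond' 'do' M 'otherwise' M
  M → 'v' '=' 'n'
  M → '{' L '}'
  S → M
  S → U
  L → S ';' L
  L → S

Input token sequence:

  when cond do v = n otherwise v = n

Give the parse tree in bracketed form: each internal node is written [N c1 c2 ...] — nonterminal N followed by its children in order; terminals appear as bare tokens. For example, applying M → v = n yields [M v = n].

[S [M when cond do [M v = n] otherwise [M v = n]]]

S
M
when cond do M otherwise M
when cond do v = n otherwise M
when cond do v = n otherwise v = n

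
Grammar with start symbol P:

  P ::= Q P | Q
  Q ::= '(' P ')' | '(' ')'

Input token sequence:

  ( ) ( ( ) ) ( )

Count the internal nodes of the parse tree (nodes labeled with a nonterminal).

8

[P [Q ( )] [P [Q ( [P [Q ( )]] )] [P [Q ( )]]]]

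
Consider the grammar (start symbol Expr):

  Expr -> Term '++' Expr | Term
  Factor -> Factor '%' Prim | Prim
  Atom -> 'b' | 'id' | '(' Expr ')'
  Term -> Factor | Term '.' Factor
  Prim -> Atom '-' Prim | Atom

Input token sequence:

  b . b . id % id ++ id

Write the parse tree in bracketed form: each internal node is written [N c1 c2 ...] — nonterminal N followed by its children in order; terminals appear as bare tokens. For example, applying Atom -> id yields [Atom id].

Expr
Term ++ Expr
Term . Factor ++ Expr
Term . Factor . Factor ++ Expr
Factor . Factor . Factor ++ Expr
Prim . Factor . Factor ++ Expr
Atom . Factor . Factor ++ Expr
b . Factor . Factor ++ Expr
b . Prim . Factor ++ Expr
b . Atom . Factor ++ Expr
b . b . Factor ++ Expr
b . b . Factor % Prim ++ Expr
b . b . Prim % Prim ++ Expr
b . b . Atom % Prim ++ Expr
b . b . id % Prim ++ Expr
b . b . id % Atom ++ Expr
b . b . id % id ++ Expr
b . b . id % id ++ Term
b . b . id % id ++ Factor
b . b . id % id ++ Prim
b . b . id % id ++ Atom
b . b . id % id ++ id

[Expr [Term [Term [Term [Factor [Prim [Atom b]]]] . [Factor [Prim [Atom b]]]] . [Factor [Factor [Prim [Atom id]]] % [Prim [Atom id]]]] ++ [Expr [Term [Factor [Prim [Atom id]]]]]]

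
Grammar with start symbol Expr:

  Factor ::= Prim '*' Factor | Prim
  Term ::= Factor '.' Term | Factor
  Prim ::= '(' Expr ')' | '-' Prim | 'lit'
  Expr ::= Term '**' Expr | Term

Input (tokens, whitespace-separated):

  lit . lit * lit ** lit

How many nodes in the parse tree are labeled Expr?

[Expr [Term [Factor [Prim lit]] . [Term [Factor [Prim lit] * [Factor [Prim lit]]]]] ** [Expr [Term [Factor [Prim lit]]]]]

2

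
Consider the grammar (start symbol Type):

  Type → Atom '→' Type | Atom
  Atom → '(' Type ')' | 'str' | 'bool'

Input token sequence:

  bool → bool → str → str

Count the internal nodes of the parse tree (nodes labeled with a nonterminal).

[Type [Atom bool] → [Type [Atom bool] → [Type [Atom str] → [Type [Atom str]]]]]

8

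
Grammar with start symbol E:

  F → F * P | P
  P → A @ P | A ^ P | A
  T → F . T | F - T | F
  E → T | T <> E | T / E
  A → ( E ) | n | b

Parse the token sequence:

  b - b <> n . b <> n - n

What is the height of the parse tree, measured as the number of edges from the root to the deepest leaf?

[E [T [F [P [A b]]] - [T [F [P [A b]]]]] <> [E [T [F [P [A n]]] . [T [F [P [A b]]]]] <> [E [T [F [P [A n]]] - [T [F [P [A n]]]]]]]]

8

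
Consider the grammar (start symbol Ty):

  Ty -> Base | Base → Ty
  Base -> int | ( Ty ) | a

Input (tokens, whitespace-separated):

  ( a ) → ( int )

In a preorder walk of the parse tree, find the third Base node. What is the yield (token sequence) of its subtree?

( int )

[Ty [Base ( [Ty [Base a]] )] → [Ty [Base ( [Ty [Base int]] )]]]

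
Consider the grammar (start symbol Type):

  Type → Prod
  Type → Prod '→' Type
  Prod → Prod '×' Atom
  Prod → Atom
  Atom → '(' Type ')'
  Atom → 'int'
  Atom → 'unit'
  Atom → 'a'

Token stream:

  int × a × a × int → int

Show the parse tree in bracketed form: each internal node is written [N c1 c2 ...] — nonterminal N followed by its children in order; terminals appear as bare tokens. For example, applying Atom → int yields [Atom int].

Type
Prod → Type
Prod × Atom → Type
Prod × Atom × Atom → Type
Prod × Atom × Atom × Atom → Type
Atom × Atom × Atom × Atom → Type
int × Atom × Atom × Atom → Type
int × a × Atom × Atom → Type
int × a × a × Atom → Type
int × a × a × int → Type
int × a × a × int → Prod
int × a × a × int → Atom
int × a × a × int → int

[Type [Prod [Prod [Prod [Prod [Atom int]] × [Atom a]] × [Atom a]] × [Atom int]] → [Type [Prod [Atom int]]]]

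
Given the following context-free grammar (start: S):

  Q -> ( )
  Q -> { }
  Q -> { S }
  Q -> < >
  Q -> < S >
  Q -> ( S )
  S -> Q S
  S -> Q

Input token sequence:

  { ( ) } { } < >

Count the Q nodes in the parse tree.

[S [Q { [S [Q ( )]] }] [S [Q { }] [S [Q < >]]]]

4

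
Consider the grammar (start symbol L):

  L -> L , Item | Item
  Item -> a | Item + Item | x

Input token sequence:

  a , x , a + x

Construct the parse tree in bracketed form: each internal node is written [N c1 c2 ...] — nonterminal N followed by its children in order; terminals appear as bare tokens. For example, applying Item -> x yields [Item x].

L
L , Item
L , Item , Item
Item , Item , Item
a , Item , Item
a , x , Item
a , x , Item + Item
a , x , a + Item
a , x , a + x

[L [L [L [Item a]] , [Item x]] , [Item [Item a] + [Item x]]]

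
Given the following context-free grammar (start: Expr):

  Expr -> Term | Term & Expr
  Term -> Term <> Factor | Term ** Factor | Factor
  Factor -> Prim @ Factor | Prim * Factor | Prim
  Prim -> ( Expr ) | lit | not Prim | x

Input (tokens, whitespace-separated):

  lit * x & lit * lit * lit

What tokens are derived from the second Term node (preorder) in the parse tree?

[Expr [Term [Factor [Prim lit] * [Factor [Prim x]]]] & [Expr [Term [Factor [Prim lit] * [Factor [Prim lit] * [Factor [Prim lit]]]]]]]

lit * lit * lit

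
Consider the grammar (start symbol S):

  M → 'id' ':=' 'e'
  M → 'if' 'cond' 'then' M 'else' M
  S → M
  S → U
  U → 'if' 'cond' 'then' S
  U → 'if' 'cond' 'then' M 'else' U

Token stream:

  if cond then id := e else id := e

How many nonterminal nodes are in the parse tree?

4

[S [M if cond then [M id := e] else [M id := e]]]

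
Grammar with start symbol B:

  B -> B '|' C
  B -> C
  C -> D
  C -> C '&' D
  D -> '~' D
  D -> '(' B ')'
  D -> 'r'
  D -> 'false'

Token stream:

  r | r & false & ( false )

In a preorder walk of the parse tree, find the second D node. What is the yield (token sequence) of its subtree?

[B [B [C [D r]]] | [C [C [C [D r]] & [D false]] & [D ( [B [C [D false]]] )]]]

r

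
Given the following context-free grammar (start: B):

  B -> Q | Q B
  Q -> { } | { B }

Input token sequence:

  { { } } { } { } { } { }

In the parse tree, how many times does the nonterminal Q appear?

[B [Q { [B [Q { }]] }] [B [Q { }] [B [Q { }] [B [Q { }] [B [Q { }]]]]]]

6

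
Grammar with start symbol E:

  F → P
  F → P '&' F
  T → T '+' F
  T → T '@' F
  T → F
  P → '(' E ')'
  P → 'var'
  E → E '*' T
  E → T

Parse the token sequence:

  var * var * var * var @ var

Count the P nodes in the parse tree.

[E [E [E [E [T [F [P var]]]] * [T [F [P var]]]] * [T [F [P var]]]] * [T [T [F [P var]]] @ [F [P var]]]]

5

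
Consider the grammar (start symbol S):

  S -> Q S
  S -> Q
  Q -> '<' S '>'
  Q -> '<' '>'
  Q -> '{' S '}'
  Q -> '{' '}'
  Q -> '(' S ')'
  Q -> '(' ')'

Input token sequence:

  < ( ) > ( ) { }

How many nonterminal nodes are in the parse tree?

[S [Q < [S [Q ( )]] >] [S [Q ( )] [S [Q { }]]]]

8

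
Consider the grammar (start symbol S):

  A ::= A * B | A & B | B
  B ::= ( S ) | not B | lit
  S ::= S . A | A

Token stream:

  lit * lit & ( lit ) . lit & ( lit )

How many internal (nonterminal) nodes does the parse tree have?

18

[S [S [A [A [A [B lit]] * [B lit]] & [B ( [S [A [B lit]]] )]]] . [A [A [B lit]] & [B ( [S [A [B lit]]] )]]]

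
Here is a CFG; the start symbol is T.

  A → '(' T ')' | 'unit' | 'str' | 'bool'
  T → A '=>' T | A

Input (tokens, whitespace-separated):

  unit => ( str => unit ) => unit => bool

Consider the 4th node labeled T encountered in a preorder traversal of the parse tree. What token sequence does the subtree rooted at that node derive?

unit

[T [A unit] => [T [A ( [T [A str] => [T [A unit]]] )] => [T [A unit] => [T [A bool]]]]]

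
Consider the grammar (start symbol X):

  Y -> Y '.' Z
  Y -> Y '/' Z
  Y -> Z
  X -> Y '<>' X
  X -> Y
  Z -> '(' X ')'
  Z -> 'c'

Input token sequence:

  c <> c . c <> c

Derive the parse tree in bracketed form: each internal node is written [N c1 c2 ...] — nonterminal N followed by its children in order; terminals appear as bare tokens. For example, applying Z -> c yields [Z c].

[X [Y [Z c]] <> [X [Y [Y [Z c]] . [Z c]] <> [X [Y [Z c]]]]]

X
Y <> X
Z <> X
c <> X
c <> Y <> X
c <> Y . Z <> X
c <> Z . Z <> X
c <> c . Z <> X
c <> c . c <> X
c <> c . c <> Y
c <> c . c <> Z
c <> c . c <> c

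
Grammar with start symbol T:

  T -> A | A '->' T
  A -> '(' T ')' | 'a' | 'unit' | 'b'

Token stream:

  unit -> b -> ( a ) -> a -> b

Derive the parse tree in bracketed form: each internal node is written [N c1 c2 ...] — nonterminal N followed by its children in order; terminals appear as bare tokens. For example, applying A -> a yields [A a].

T
A -> T
unit -> T
unit -> A -> T
unit -> b -> T
unit -> b -> A -> T
unit -> b -> ( T ) -> T
unit -> b -> ( A ) -> T
unit -> b -> ( a ) -> T
unit -> b -> ( a ) -> A -> T
unit -> b -> ( a ) -> a -> T
unit -> b -> ( a ) -> a -> A
unit -> b -> ( a ) -> a -> b

[T [A unit] -> [T [A b] -> [T [A ( [T [A a]] )] -> [T [A a] -> [T [A b]]]]]]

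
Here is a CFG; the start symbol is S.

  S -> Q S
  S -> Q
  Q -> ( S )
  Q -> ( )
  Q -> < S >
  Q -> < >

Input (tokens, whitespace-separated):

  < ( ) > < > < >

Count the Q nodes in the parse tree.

4

[S [Q < [S [Q ( )]] >] [S [Q < >] [S [Q < >]]]]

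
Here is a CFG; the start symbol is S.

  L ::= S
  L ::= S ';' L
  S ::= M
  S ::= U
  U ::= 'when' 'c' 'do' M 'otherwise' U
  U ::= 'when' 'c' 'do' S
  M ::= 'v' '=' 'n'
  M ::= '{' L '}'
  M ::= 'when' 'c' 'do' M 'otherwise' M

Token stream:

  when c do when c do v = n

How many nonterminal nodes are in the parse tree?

6

[S [U when c do [S [U when c do [S [M v = n]]]]]]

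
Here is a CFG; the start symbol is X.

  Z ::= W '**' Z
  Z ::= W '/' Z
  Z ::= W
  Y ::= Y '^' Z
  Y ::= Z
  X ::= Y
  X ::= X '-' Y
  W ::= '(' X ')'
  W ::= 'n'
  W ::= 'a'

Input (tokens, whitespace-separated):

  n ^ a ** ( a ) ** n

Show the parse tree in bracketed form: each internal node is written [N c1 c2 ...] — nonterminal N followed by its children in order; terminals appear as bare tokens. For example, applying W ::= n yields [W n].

X
Y
Y ^ Z
Z ^ Z
W ^ Z
n ^ Z
n ^ W ** Z
n ^ a ** Z
n ^ a ** W ** Z
n ^ a ** ( X ) ** Z
n ^ a ** ( Y ) ** Z
n ^ a ** ( Z ) ** Z
n ^ a ** ( W ) ** Z
n ^ a ** ( a ) ** Z
n ^ a ** ( a ) ** W
n ^ a ** ( a ) ** n

[X [Y [Y [Z [W n]]] ^ [Z [W a] ** [Z [W ( [X [Y [Z [W a]]]] )] ** [Z [W n]]]]]]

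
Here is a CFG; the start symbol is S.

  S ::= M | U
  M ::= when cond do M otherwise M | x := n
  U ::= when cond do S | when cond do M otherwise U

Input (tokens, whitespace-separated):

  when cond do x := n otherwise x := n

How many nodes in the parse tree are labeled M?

3

[S [M when cond do [M x := n] otherwise [M x := n]]]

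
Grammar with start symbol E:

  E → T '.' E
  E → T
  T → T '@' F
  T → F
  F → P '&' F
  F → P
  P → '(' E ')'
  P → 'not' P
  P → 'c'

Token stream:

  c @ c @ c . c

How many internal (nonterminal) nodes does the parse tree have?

[E [T [T [T [F [P c]]] @ [F [P c]]] @ [F [P c]]] . [E [T [F [P c]]]]]

14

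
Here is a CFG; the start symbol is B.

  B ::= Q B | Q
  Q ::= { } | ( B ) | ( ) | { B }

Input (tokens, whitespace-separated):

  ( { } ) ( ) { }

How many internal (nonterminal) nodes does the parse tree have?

[B [Q ( [B [Q { }]] )] [B [Q ( )] [B [Q { }]]]]

8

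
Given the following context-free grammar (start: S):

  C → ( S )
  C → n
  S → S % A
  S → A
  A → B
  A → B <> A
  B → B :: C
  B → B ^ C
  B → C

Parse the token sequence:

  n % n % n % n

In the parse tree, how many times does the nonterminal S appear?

4

[S [S [S [S [A [B [C n]]]] % [A [B [C n]]]] % [A [B [C n]]]] % [A [B [C n]]]]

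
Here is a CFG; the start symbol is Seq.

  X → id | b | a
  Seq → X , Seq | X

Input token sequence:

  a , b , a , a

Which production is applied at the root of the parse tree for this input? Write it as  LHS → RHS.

Seq → X , Seq

[Seq [X a] , [Seq [X b] , [Seq [X a] , [Seq [X a]]]]]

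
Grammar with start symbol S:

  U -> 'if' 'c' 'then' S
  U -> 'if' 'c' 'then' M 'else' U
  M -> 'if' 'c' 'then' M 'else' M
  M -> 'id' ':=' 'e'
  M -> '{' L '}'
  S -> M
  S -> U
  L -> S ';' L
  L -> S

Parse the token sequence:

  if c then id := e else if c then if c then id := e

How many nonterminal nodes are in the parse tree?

8

[S [U if c then [M id := e] else [U if c then [S [U if c then [S [M id := e]]]]]]]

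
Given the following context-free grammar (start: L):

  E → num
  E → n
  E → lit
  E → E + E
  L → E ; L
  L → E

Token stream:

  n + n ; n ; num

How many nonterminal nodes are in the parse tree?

[L [E [E n] + [E n]] ; [L [E n] ; [L [E num]]]]

8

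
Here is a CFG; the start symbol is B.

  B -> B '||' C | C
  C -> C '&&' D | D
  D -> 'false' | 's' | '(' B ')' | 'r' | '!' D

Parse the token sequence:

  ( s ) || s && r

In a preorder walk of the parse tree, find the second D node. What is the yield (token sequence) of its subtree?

[B [B [C [D ( [B [C [D s]]] )]]] || [C [C [D s]] && [D r]]]

s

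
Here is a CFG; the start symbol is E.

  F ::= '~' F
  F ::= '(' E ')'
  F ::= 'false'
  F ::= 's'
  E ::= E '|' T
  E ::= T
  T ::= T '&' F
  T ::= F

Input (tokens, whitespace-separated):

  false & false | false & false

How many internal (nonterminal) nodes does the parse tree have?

[E [E [T [T [F false]] & [F false]]] | [T [T [F false]] & [F false]]]

10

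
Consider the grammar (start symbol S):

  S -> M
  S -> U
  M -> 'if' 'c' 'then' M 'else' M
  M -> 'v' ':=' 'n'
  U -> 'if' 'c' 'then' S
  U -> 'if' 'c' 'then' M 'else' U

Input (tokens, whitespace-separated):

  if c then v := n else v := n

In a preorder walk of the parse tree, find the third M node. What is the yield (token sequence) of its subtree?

[S [M if c then [M v := n] else [M v := n]]]

v := n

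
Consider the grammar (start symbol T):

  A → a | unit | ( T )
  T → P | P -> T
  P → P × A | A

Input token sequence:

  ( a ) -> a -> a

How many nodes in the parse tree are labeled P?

[T [P [A ( [T [P [A a]]] )]] -> [T [P [A a]] -> [T [P [A a]]]]]

4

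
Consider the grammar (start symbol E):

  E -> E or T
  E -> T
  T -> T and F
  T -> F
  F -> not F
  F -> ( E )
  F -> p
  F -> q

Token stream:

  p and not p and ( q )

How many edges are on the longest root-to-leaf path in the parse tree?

[E [T [T [T [F p]] and [F not [F p]]] and [F ( [E [T [F q]]] )]]]

6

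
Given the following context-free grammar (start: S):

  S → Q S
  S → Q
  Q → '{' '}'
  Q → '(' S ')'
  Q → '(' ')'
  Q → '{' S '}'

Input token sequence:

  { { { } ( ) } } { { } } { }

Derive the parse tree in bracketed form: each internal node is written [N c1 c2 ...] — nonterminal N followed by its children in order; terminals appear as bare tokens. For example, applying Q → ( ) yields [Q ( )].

S
Q S
{ S } S
{ Q } S
{ { S } } S
{ { Q S } } S
{ { { } S } } S
{ { { } Q } } S
{ { { } ( ) } } S
{ { { } ( ) } } Q S
{ { { } ( ) } } { S } S
{ { { } ( ) } } { Q } S
{ { { } ( ) } } { { } } S
{ { { } ( ) } } { { } } Q
{ { { } ( ) } } { { } } { }

[S [Q { [S [Q { [S [Q { }] [S [Q ( )]]] }]] }] [S [Q { [S [Q { }]] }] [S [Q { }]]]]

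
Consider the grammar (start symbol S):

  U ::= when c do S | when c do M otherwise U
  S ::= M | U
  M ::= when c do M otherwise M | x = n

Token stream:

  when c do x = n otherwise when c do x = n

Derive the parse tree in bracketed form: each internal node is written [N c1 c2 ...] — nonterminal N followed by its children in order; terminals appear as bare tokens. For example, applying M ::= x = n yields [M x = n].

S
U
when c do M otherwise U
when c do x = n otherwise U
when c do x = n otherwise when c do S
when c do x = n otherwise when c do M
when c do x = n otherwise when c do x = n

[S [U when c do [M x = n] otherwise [U when c do [S [M x = n]]]]]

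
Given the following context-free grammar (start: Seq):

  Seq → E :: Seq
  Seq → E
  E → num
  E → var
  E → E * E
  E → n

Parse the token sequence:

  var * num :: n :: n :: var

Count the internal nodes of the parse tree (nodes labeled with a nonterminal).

10

[Seq [E [E var] * [E num]] :: [Seq [E n] :: [Seq [E n] :: [Seq [E var]]]]]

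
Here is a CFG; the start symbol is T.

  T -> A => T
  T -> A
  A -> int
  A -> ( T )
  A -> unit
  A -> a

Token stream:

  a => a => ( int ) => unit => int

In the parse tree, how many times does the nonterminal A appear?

[T [A a] => [T [A a] => [T [A ( [T [A int]] )] => [T [A unit] => [T [A int]]]]]]

6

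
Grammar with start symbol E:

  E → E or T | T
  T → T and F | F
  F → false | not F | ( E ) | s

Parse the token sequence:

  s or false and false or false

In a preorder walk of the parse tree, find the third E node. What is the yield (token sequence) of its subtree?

[E [E [E [T [F s]]] or [T [T [F false]] and [F false]]] or [T [F false]]]

s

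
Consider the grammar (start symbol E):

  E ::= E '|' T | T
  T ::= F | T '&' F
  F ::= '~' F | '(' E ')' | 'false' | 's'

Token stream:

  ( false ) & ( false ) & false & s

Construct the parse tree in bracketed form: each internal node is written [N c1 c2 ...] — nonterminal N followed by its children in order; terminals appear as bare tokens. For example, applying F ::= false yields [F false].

[E [T [T [T [T [F ( [E [T [F false]]] )]] & [F ( [E [T [F false]]] )]] & [F false]] & [F s]]]

E
T
T & F
T & F & F
T & F & F & F
F & F & F & F
( E ) & F & F & F
( T ) & F & F & F
( F ) & F & F & F
( false ) & F & F & F
( false ) & ( E ) & F & F
( false ) & ( T ) & F & F
( false ) & ( F ) & F & F
( false ) & ( false ) & F & F
( false ) & ( false ) & false & F
( false ) & ( false ) & false & s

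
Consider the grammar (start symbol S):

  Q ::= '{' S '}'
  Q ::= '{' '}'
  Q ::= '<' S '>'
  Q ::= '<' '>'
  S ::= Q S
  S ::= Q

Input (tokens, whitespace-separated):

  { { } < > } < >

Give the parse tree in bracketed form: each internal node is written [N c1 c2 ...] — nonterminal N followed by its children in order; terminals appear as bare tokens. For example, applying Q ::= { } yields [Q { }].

S
Q S
{ S } S
{ Q S } S
{ { } S } S
{ { } Q } S
{ { } < > } S
{ { } < > } Q
{ { } < > } < >

[S [Q { [S [Q { }] [S [Q < >]]] }] [S [Q < >]]]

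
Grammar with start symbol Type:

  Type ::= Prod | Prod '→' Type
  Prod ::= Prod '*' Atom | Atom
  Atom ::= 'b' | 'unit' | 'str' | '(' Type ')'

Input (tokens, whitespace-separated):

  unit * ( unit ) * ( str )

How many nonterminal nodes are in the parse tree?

13

[Type [Prod [Prod [Prod [Atom unit]] * [Atom ( [Type [Prod [Atom unit]]] )]] * [Atom ( [Type [Prod [Atom str]]] )]]]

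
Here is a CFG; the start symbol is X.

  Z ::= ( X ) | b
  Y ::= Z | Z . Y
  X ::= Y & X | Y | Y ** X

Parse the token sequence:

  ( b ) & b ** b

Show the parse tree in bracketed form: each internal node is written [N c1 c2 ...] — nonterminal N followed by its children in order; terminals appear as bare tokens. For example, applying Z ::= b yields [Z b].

X
Y & X
Z & X
( X ) & X
( Y ) & X
( Z ) & X
( b ) & X
( b ) & Y ** X
( b ) & Z ** X
( b ) & b ** X
( b ) & b ** Y
( b ) & b ** Z
( b ) & b ** b

[X [Y [Z ( [X [Y [Z b]]] )]] & [X [Y [Z b]] ** [X [Y [Z b]]]]]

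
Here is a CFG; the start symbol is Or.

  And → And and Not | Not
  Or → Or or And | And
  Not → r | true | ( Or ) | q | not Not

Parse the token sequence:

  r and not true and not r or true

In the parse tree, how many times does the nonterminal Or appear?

[Or [Or [And [And [And [Not r]] and [Not not [Not true]]] and [Not not [Not r]]]] or [And [Not true]]]

2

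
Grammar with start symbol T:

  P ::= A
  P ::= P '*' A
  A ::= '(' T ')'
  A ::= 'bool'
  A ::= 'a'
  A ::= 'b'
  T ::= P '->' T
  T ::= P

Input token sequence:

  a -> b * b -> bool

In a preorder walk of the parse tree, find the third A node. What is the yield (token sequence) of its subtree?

b

[T [P [A a]] -> [T [P [P [A b]] * [A b]] -> [T [P [A bool]]]]]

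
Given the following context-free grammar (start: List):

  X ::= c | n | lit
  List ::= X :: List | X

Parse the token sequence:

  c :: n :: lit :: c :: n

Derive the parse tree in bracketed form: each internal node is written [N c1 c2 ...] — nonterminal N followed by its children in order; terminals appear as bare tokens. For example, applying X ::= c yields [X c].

List
X :: List
c :: List
c :: X :: List
c :: n :: List
c :: n :: X :: List
c :: n :: lit :: List
c :: n :: lit :: X :: List
c :: n :: lit :: c :: List
c :: n :: lit :: c :: X
c :: n :: lit :: c :: n

[List [X c] :: [List [X n] :: [List [X lit] :: [List [X c] :: [List [X n]]]]]]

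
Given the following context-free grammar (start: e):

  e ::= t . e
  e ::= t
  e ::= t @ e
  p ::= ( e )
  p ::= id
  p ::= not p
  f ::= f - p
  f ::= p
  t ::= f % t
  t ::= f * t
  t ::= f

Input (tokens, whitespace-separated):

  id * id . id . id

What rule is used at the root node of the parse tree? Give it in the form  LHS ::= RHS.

e ::= t . e

[e [t [f [p id]] * [t [f [p id]]]] . [e [t [f [p id]]] . [e [t [f [p id]]]]]]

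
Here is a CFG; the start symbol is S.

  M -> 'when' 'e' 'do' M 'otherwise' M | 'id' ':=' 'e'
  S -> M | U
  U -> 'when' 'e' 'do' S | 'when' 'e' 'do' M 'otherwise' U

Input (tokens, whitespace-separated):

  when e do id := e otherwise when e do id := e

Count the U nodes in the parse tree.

2

[S [U when e do [M id := e] otherwise [U when e do [S [M id := e]]]]]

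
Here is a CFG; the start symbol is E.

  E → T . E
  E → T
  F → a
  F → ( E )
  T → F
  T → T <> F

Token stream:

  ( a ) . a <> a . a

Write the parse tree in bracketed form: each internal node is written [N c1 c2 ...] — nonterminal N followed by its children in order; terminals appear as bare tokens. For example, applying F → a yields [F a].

[E [T [F ( [E [T [F a]]] )]] . [E [T [T [F a]] <> [F a]] . [E [T [F a]]]]]

E
T . E
F . E
( E ) . E
( T ) . E
( F ) . E
( a ) . E
( a ) . T . E
( a ) . T <> F . E
( a ) . F <> F . E
( a ) . a <> F . E
( a ) . a <> a . E
( a ) . a <> a . T
( a ) . a <> a . F
( a ) . a <> a . a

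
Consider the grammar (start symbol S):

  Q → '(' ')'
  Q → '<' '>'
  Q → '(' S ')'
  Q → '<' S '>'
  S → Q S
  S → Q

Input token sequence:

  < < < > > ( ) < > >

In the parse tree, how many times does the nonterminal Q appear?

5

[S [Q < [S [Q < [S [Q < >]] >] [S [Q ( )] [S [Q < >]]]] >]]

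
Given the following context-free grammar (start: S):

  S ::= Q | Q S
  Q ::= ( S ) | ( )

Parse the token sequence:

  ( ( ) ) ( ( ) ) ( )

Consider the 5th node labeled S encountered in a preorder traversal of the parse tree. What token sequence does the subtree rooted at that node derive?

( )

[S [Q ( [S [Q ( )]] )] [S [Q ( [S [Q ( )]] )] [S [Q ( )]]]]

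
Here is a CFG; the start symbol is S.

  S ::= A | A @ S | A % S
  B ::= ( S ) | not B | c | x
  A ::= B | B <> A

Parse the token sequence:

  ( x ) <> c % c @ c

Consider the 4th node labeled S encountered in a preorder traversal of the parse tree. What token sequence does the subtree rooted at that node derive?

c

[S [A [B ( [S [A [B x]]] )] <> [A [B c]]] % [S [A [B c]] @ [S [A [B c]]]]]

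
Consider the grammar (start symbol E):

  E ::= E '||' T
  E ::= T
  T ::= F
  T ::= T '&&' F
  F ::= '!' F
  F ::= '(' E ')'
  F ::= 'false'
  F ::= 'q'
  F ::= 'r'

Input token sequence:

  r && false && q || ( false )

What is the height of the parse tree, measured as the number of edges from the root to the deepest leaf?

6

[E [E [T [T [T [F r]] && [F false]] && [F q]]] || [T [F ( [E [T [F false]]] )]]]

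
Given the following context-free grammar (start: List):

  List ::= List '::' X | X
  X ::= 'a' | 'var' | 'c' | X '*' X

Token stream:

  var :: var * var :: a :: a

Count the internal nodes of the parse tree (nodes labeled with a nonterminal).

10

[List [List [List [List [X var]] :: [X [X var] * [X var]]] :: [X a]] :: [X a]]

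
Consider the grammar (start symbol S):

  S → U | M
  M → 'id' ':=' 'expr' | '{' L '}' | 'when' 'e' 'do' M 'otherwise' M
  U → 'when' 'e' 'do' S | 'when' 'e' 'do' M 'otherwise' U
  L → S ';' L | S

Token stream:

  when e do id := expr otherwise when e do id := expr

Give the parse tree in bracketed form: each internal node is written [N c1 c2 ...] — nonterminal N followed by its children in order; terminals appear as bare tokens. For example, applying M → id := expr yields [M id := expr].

S
U
when e do M otherwise U
when e do id := expr otherwise U
when e do id := expr otherwise when e do S
when e do id := expr otherwise when e do M
when e do id := expr otherwise when e do id := expr

[S [U when e do [M id := expr] otherwise [U when e do [S [M id := expr]]]]]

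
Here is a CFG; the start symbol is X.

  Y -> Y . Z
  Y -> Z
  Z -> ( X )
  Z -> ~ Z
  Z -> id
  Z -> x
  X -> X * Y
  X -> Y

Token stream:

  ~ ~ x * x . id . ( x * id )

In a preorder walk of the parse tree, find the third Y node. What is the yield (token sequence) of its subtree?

x . id

[X [X [Y [Z ~ [Z ~ [Z x]]]]] * [Y [Y [Y [Z x]] . [Z id]] . [Z ( [X [X [Y [Z x]]] * [Y [Z id]]] )]]]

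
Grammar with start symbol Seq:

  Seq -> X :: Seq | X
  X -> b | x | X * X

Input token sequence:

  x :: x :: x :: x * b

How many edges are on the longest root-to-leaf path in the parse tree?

[Seq [X x] :: [Seq [X x] :: [Seq [X x] :: [Seq [X [X x] * [X b]]]]]]

6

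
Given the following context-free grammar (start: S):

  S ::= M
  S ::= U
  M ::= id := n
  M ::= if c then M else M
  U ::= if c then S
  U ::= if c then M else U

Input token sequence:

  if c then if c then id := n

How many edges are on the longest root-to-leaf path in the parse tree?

6

[S [U if c then [S [U if c then [S [M id := n]]]]]]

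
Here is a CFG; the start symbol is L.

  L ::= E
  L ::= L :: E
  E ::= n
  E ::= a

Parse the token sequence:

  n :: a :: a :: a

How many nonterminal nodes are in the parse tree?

8

[L [L [L [L [E n]] :: [E a]] :: [E a]] :: [E a]]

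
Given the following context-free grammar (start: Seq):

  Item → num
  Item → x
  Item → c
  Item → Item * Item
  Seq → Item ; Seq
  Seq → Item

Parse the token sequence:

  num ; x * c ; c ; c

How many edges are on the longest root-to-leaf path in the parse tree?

[Seq [Item num] ; [Seq [Item [Item x] * [Item c]] ; [Seq [Item c] ; [Seq [Item c]]]]]

5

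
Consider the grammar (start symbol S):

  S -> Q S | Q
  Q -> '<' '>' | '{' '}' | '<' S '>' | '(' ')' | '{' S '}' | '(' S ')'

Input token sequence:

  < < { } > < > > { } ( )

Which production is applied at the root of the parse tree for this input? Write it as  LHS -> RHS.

[S [Q < [S [Q < [S [Q { }]] >] [S [Q < >]]] >] [S [Q { }] [S [Q ( )]]]]

S -> Q S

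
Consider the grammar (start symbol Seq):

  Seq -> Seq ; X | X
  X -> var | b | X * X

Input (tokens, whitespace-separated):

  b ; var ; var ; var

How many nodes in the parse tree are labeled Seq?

4

[Seq [Seq [Seq [Seq [X b]] ; [X var]] ; [X var]] ; [X var]]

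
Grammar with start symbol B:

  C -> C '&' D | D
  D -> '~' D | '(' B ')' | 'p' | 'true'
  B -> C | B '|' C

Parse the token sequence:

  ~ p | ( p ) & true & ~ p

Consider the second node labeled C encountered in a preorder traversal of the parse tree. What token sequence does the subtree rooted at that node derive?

( p ) & true & ~ p

[B [B [C [D ~ [D p]]]] | [C [C [C [D ( [B [C [D p]]] )]] & [D true]] & [D ~ [D p]]]]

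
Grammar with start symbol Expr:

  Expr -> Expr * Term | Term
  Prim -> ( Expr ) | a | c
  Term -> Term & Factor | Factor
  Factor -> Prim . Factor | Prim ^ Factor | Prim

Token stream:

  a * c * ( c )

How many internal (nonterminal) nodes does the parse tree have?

[Expr [Expr [Expr [Term [Factor [Prim a]]]] * [Term [Factor [Prim c]]]] * [Term [Factor [Prim ( [Expr [Term [Factor [Prim c]]]] )]]]]

16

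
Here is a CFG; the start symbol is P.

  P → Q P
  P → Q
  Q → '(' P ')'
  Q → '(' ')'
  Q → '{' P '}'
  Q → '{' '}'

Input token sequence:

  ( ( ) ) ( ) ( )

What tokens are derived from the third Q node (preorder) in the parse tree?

( )

[P [Q ( [P [Q ( )]] )] [P [Q ( )] [P [Q ( )]]]]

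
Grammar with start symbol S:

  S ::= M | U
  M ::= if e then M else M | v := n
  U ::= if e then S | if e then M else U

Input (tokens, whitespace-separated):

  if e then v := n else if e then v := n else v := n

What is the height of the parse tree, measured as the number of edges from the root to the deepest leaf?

[S [M if e then [M v := n] else [M if e then [M v := n] else [M v := n]]]]

4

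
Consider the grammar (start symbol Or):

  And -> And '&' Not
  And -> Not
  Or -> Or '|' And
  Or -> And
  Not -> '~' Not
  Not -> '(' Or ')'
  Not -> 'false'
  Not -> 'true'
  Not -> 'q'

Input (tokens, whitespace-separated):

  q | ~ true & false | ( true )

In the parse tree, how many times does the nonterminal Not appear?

6

[Or [Or [Or [And [Not q]]] | [And [And [Not ~ [Not true]]] & [Not false]]] | [And [Not ( [Or [And [Not true]]] )]]]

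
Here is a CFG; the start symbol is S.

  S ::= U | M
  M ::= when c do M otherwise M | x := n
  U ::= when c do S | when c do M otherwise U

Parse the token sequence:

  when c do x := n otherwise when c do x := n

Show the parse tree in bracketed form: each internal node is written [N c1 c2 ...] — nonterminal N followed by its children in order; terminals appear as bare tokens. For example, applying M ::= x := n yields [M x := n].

S
U
when c do M otherwise U
when c do x := n otherwise U
when c do x := n otherwise when c do S
when c do x := n otherwise when c do M
when c do x := n otherwise when c do x := n

[S [U when c do [M x := n] otherwise [U when c do [S [M x := n]]]]]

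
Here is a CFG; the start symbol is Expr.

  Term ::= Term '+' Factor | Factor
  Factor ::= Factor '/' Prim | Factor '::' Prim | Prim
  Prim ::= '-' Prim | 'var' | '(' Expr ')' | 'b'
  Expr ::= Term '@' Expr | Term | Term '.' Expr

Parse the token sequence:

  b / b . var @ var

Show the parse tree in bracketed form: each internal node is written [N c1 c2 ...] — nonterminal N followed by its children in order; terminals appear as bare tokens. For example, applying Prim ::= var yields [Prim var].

[Expr [Term [Factor [Factor [Prim b]] / [Prim b]]] . [Expr [Term [Factor [Prim var]]] @ [Expr [Term [Factor [Prim var]]]]]]

Expr
Term . Expr
Factor . Expr
Factor / Prim . Expr
Prim / Prim . Expr
b / Prim . Expr
b / b . Expr
b / b . Term @ Expr
b / b . Factor @ Expr
b / b . Prim @ Expr
b / b . var @ Expr
b / b . var @ Term
b / b . var @ Factor
b / b . var @ Prim
b / b . var @ var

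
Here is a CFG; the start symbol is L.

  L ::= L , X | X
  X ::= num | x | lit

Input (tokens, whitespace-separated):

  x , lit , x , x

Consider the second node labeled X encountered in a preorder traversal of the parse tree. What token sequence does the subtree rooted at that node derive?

lit

[L [L [L [L [X x]] , [X lit]] , [X x]] , [X x]]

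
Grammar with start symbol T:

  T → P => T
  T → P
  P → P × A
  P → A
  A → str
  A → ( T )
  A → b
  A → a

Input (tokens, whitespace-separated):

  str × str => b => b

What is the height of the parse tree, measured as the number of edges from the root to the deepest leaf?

5

[T [P [P [A str]] × [A str]] => [T [P [A b]] => [T [P [A b]]]]]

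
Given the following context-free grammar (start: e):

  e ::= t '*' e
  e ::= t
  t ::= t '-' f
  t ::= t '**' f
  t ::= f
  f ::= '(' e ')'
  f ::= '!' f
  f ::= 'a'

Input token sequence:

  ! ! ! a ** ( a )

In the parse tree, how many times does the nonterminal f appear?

6

[e [t [t [f ! [f ! [f ! [f a]]]]] ** [f ( [e [t [f a]]] )]]]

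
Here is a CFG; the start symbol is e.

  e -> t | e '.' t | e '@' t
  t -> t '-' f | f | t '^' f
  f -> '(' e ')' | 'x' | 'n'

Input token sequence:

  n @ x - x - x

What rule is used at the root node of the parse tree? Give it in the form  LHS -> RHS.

e -> e '@' t

[e [e [t [f n]]] @ [t [t [t [f x]] - [f x]] - [f x]]]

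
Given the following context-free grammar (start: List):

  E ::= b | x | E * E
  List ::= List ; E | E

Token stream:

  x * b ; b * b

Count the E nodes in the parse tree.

[List [List [E [E x] * [E b]]] ; [E [E b] * [E b]]]

6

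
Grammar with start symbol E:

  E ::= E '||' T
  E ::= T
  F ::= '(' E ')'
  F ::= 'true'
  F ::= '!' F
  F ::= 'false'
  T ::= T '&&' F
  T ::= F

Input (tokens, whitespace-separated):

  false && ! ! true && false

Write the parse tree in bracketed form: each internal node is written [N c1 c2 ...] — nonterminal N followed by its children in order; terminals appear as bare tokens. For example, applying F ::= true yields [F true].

E
T
T && F
T && F && F
F && F && F
false && F && F
false && ! F && F
false && ! ! F && F
false && ! ! true && F
false && ! ! true && false

[E [T [T [T [F false]] && [F ! [F ! [F true]]]] && [F false]]]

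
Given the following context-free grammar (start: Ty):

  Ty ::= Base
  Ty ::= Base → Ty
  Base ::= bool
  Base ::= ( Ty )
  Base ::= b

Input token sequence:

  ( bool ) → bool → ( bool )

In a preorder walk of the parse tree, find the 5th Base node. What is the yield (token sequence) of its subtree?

[Ty [Base ( [Ty [Base bool]] )] → [Ty [Base bool] → [Ty [Base ( [Ty [Base bool]] )]]]]

bool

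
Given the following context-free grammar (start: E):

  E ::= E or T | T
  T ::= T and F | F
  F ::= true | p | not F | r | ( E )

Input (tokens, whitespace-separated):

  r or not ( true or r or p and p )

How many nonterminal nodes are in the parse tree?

18

[E [E [T [F r]]] or [T [F not [F ( [E [E [E [T [F true]]] or [T [F r]]] or [T [T [F p]] and [F p]]] )]]]]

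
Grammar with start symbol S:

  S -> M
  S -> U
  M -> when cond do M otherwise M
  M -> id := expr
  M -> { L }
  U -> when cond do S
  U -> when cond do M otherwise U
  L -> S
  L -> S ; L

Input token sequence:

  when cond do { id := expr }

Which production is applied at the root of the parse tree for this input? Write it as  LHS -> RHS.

[S [U when cond do [S [M { [L [S [M id := expr]]] }]]]]

S -> U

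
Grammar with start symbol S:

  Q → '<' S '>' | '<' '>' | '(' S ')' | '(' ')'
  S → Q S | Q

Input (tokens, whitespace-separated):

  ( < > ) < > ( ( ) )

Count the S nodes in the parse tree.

[S [Q ( [S [Q < >]] )] [S [Q < >] [S [Q ( [S [Q ( )]] )]]]]

5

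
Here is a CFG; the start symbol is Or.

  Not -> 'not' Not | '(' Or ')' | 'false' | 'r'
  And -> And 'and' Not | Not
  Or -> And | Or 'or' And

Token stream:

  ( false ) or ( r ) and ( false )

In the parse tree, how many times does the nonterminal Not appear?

6

[Or [Or [And [Not ( [Or [And [Not false]]] )]]] or [And [And [Not ( [Or [And [Not r]]] )]] and [Not ( [Or [And [Not false]]] )]]]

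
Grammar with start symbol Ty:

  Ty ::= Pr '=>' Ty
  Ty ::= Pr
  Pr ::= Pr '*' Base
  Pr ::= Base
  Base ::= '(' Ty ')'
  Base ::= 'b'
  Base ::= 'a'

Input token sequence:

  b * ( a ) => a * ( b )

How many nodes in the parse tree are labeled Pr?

6

[Ty [Pr [Pr [Base b]] * [Base ( [Ty [Pr [Base a]]] )]] => [Ty [Pr [Pr [Base a]] * [Base ( [Ty [Pr [Base b]]] )]]]]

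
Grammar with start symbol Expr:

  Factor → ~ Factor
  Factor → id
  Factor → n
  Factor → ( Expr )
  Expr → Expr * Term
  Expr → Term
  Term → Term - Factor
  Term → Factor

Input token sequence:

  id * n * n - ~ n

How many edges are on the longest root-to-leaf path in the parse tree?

[Expr [Expr [Expr [Term [Factor id]]] * [Term [Factor n]]] * [Term [Term [Factor n]] - [Factor ~ [Factor n]]]]

5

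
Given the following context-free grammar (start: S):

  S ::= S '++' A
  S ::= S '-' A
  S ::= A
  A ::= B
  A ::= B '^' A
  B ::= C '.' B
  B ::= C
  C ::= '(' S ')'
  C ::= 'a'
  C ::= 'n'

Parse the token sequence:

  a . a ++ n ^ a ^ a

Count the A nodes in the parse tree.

4

[S [S [A [B [C a] . [B [C a]]]]] ++ [A [B [C n]] ^ [A [B [C a]] ^ [A [B [C a]]]]]]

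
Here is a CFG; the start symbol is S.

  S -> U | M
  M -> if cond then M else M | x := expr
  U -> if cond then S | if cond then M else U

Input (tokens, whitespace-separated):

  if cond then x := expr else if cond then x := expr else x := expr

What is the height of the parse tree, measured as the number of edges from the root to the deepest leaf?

[S [M if cond then [M x := expr] else [M if cond then [M x := expr] else [M x := expr]]]]

4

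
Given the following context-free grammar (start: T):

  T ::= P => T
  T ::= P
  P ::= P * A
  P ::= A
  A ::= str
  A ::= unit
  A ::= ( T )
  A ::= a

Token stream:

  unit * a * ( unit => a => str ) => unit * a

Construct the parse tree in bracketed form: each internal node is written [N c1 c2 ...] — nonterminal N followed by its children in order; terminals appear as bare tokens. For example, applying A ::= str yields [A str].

T
P => T
P * A => T
P * A * A => T
A * A * A => T
unit * A * A => T
unit * a * A => T
unit * a * ( T ) => T
unit * a * ( P => T ) => T
unit * a * ( A => T ) => T
unit * a * ( unit => T ) => T
unit * a * ( unit => P => T ) => T
unit * a * ( unit => A => T ) => T
unit * a * ( unit => a => T ) => T
unit * a * ( unit => a => P ) => T
unit * a * ( unit => a => A ) => T
unit * a * ( unit => a => str ) => T
unit * a * ( unit => a => str ) => P
unit * a * ( unit => a => str ) => P * A
unit * a * ( unit => a => str ) => A * A
unit * a * ( unit => a => str ) => unit * A
unit * a * ( unit => a => str ) => unit * a

[T [P [P [P [A unit]] * [A a]] * [A ( [T [P [A unit]] => [T [P [A a]] => [T [P [A str]]]]] )]] => [T [P [P [A unit]] * [A a]]]]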